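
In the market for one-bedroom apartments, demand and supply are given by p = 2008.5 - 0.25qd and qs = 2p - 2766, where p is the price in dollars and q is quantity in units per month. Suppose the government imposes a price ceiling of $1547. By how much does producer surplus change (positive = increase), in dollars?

Rearranging demand gives qd = 8034 - 4p. In a free market, 8034 - 4p = 2p - 2766 gives the equilibrium p* = 1800, q* = 834.
Because the ceiling (1547) lies below the market-clearing price, it is binding.
At p = 1547: qd = 8034 - 4·1547 = 1846 and qs = 2·1547 - 2766 = 328.
Producer surplus without the control is ½ · (1800 - 1383) · 834 = 173889.
With the ceiling, producers sell 328 units at 1547, so PS = ½ · (1547 - 1383) · 328 = 26896.
Change in producer surplus = 26896 - 173889 = -146993.

-146993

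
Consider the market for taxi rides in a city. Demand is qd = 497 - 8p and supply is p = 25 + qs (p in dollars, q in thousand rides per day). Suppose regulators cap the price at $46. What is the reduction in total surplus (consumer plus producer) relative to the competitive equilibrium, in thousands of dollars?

81

Rearranging supply gives qs = p - 25. In a free market, 497 - 8p = p - 25 gives the equilibrium p* = 58, q* = 33.
Since 46 < 58, the ceiling is binding.
At p = 46: qd = 497 - 8·46 = 129 and qs = 46 - 25 = 21.
Quantity traded falls to 21. At q = 21 the demand price is (497 - 21)/8 = 59.5 and the supply price is 25 + 21 = 46.
Deadweight loss = ½ · (59.5 - 46) · (33 - 21) = ½ · 13.5 · 12 = 81.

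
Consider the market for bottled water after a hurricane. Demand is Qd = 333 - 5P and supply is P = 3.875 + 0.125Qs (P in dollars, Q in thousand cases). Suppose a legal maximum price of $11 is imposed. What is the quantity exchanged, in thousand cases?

57

Rearranging supply gives Qs = 8P - 31. Without the control the market clears where 333 - 5P = 8P - 31, i.e. P* = 28 and Q* = 193.
Since 11 < 28, the ceiling is binding.
At P = 11: Qd = 333 - 5·11 = 278 and Qs = 8·11 - 31 = 57.
The quantity actually transacted is the short side, supply: 57.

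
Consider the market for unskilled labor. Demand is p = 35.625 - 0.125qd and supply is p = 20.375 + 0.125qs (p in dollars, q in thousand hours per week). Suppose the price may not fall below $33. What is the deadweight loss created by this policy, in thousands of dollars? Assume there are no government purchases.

200

Rearranging demand gives qd = 285 - 8p; rearranging supply gives qs = 8p - 163. In a free market, 285 - 8p = 8p - 163 gives the equilibrium p* = 28, q* = 61.
Because the floor (33) lies above the market-clearing price, it is binding.
At p = 33: qd = 285 - 8·33 = 21 and qs = 8·33 - 163 = 101.
Quantity traded falls to 21. At q = 21 the demand price is (285 - 21)/8 = 33 and the supply price is (163 + 21)/8 = 23.
Deadweight loss = ½ · (33 - 23) · (61 - 21) = ½ · 10 · 40 = 200.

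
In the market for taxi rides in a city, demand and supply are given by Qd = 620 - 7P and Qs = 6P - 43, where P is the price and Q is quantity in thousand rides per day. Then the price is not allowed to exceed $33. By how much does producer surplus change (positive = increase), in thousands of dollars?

In a free market, 620 - 7P = 6P - 43 gives the equilibrium P* = 51, Q* = 263.
Since 33 < 51, the ceiling is binding.
At P = 33: Qd = 620 - 7·33 = 389 and Qs = 6·33 - 43 = 155.
Producer surplus without the control is ½ · (51 - 43/6) · 263 = 69169/12.
With the ceiling, producers sell 155 units at 33, so PS = ½ · (33 - 43/6) · 155 = 24025/12.
Change in producer surplus = 24025/12 - 69169/12 = -3762.

-3762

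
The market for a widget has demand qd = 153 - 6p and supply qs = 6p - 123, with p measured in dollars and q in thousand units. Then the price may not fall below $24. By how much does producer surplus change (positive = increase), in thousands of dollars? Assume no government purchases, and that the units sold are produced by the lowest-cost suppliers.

In a free market, 153 - 6p = 6p - 123 gives the equilibrium p* = 23, q* = 15.
The floor of 24 is above the equilibrium price 23, so it binds.
At p = 24: qd = 153 - 6·24 = 9 and qs = 6·24 - 123 = 21.
Producer surplus without the control is ½ · (23 - 20.5) · 15 = 18.75.
With the floor, 9 units are sold at 24. The supply price at q = 9 is 22, so PS = ½ · [(24 - 20.5) + (24 - 22)] · 9 = 24.75.
Change in producer surplus = 24.75 - 18.75 = 6.

6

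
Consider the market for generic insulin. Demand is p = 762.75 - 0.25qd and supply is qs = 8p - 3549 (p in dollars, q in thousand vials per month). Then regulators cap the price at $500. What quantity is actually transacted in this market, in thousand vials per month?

451

Rearranging demand gives qd = 3051 - 4p. In a free market, 3051 - 4p = 8p - 3549 gives the equilibrium p* = 550, q* = 851.
The ceiling of 500 is below the equilibrium price 550, so it binds.
At p = 500: qd = 3051 - 4·500 = 1051 and qs = 8·500 - 3549 = 451.
The quantity actually transacted is the short side, supply: 451.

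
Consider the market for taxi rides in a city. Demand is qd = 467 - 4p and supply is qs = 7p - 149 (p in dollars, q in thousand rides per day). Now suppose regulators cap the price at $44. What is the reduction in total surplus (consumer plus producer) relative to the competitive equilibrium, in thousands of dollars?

Without the control the market clears where 467 - 4p = 7p - 149, i.e. p* = 56 and q* = 243.
Because the ceiling (44) lies below the market-clearing price, it is binding.
At p = 44: qd = 467 - 4·44 = 291 and qs = 7·44 - 149 = 159.
Quantity traded falls to 159. At q = 159 the demand price is (467 - 159)/4 = 77 and the supply price is (149 + 159)/7 = 44.
Deadweight loss = ½ · (77 - 44) · (243 - 159) = ½ · 33 · 84 = 1386.

1386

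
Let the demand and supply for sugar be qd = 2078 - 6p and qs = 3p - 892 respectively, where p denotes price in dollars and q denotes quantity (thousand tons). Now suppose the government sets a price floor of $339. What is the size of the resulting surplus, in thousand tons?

In a free market, 2078 - 6p = 3p - 892 gives the equilibrium p* = 330, q* = 98.
Since 339 > 330, the floor is binding.
At p = 339: qd = 2078 - 6·339 = 44 and qs = 3·339 - 892 = 125.
Surplus = qs - qd = 125 - 44 = 81.

81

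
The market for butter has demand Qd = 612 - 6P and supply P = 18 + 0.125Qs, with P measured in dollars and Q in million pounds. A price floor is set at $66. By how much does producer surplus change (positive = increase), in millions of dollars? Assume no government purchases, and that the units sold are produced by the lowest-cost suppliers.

2268

Rearranging supply gives Qs = 8P - 144. Equilibrium: 612 - 6P = 8P - 144, so 756 = 14P and P* = 54, Q* = 288.
The floor of 66 is above the equilibrium price 54, so it binds.
At P = 66: Qd = 612 - 6·66 = 216 and Qs = 8·66 - 144 = 384.
Producer surplus without the control is ½ · (54 - 18) · 288 = 5184.
With the floor, 216 units are sold at 66. The supply price at Q = 216 is 45, so PS = ½ · [(66 - 18) + (66 - 45)] · 216 = 7452.
Change in producer surplus = 7452 - 5184 = 2268.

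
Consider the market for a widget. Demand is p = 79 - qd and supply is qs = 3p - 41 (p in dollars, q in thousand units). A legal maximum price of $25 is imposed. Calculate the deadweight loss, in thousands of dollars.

Rearranging demand gives qd = 79 - p. Without the control the market clears where 79 - p = 3p - 41, i.e. p* = 30 and q* = 49.
Because the ceiling (25) lies below the market-clearing price, it is binding.
At p = 25: qd = 79 - 25 = 54 and qs = 3·25 - 41 = 34.
Quantity traded falls to 34. At q = 34 the demand price is 79 - 34 = 45 and the supply price is (41 + 34)/3 = 25.
Deadweight loss = ½ · (45 - 25) · (49 - 34) = ½ · 20 · 15 = 150.

150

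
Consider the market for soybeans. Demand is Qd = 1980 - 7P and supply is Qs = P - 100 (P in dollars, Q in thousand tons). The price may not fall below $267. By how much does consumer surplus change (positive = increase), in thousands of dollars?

Without the control the market clears where 1980 - 7P = P - 100, i.e. P* = 260 and Q* = 160.
The floor of 267 is above the equilibrium price 260, so it binds.
At P = 267: Qd = 1980 - 7·267 = 111 and Qs = 267 - 100 = 167.
Consumer surplus without the control is ½ · (1980/7 - 260) · 160 = 12800/7.
With the floor, consumers buy 111 units at 267, so CS = ½ · (1980/7 - 267) · 111 = 12321/14.
Change in consumer surplus = 12321/14 - 12800/7 = -948.5.

-948.5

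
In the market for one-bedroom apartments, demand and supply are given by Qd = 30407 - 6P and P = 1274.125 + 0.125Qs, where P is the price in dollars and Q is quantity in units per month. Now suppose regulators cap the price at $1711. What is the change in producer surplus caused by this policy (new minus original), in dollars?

Rearranging supply gives Qs = 8P - 10193. Without the control the market clears where 30407 - 6P = 8P - 10193, i.e. P* = 2900 and Q* = 13007.
Since 1711 < 2900, the ceiling is binding.
At P = 1711: Qd = 30407 - 6·1711 = 20141 and Qs = 8·1711 - 10193 = 3495.
Producer surplus without the control is ½ · (2900 - 1274.125) · 13007 = 10573878.0625.
With the ceiling, producers sell 3495 units at 1711, so PS = ½ · (1711 - 1274.125) · 3495 = 763439.0625.
Change in producer surplus = 763439.0625 - 10573878.0625 = -9810439.

-9810439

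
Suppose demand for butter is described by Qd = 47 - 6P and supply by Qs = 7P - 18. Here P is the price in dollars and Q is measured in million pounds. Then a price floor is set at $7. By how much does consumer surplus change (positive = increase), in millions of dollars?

-22

Without the control the market clears where 47 - 6P = 7P - 18, i.e. P* = 5 and Q* = 17.
Because the floor (7) lies above the market-clearing price, it is binding.
At P = 7: Qd = 47 - 6·7 = 5 and Qs = 7·7 - 18 = 31.
Consumer surplus without the control is ½ · (47/6 - 5) · 17 = 289/12.
With the floor, consumers buy 5 units at 7, so CS = ½ · (47/6 - 7) · 5 = 25/12.
Change in consumer surplus = 25/12 - 289/12 = -22.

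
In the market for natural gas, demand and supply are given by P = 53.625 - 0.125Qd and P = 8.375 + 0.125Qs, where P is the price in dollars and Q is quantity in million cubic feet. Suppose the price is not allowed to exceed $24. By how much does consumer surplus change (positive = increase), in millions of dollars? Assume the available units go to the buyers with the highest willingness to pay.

Rearranging demand gives Qd = 429 - 8P; rearranging supply gives Qs = 8P - 67. Equilibrium: 429 - 8P = 8P - 67, so 496 = 16P and P* = 31, Q* = 181.
Since 24 < 31, the ceiling is binding.
At P = 24: Qd = 429 - 8·24 = 237 and Qs = 8·24 - 67 = 125.
Consumer surplus without the control is ½ · (53.625 - 31) · 181 = 2047.5625.
With the ceiling, 125 units are sold at 24 (assume they go to the highest-value buyers). The demand price at Q = 125 is 38, so CS = ½ · [(53.625 - 24) + (38 - 24)] · 125 = 2726.5625.
Change in consumer surplus = 2726.5625 - 2047.5625 = 679.

679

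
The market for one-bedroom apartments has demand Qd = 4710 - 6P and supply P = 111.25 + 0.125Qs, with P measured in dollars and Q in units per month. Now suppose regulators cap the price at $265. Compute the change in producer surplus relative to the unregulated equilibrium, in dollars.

Rearranging supply gives Qs = 8P - 890. Without the control the market clears where 4710 - 6P = 8P - 890, i.e. P* = 400 and Q* = 2310.
The ceiling of 265 is below the equilibrium price 400, so it binds.
At P = 265: Qd = 4710 - 6·265 = 3120 and Qs = 8·265 - 890 = 1230.
Producer surplus without the control is ½ · (400 - 111.25) · 2310 = 333506.25.
With the ceiling, producers sell 1230 units at 265, so PS = ½ · (265 - 111.25) · 1230 = 94556.25.
Change in producer surplus = 94556.25 - 333506.25 = -238950.

-238950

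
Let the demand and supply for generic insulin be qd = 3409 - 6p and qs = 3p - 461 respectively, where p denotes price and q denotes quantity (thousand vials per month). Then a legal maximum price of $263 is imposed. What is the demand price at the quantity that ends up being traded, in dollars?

Without the control the market clears where 3409 - 6p = 3p - 461, i.e. p* = 430 and q* = 829.
Because the ceiling (263) lies below the market-clearing price, it is binding.
At p = 263: qd = 3409 - 6·263 = 1831 and qs = 3·263 - 461 = 328.
Only 328 units reach the market. On the demand curve, the marginal buyer's willingness to pay at q = 328 is (3409 - 328)/6 = 513.5.

513.5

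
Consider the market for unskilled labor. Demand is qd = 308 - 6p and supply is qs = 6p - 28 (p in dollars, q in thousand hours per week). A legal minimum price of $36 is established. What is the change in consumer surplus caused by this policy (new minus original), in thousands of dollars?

-928

Without the control the market clears where 308 - 6p = 6p - 28, i.e. p* = 28 and q* = 140.
Because the floor (36) lies above the market-clearing price, it is binding.
At p = 36: qd = 308 - 6·36 = 92 and qs = 6·36 - 28 = 188.
Consumer surplus without the control is ½ · (154/3 - 28) · 140 = 4900/3.
With the floor, consumers buy 92 units at 36, so CS = ½ · (154/3 - 36) · 92 = 2116/3.
Change in consumer surplus = 2116/3 - 4900/3 = -928.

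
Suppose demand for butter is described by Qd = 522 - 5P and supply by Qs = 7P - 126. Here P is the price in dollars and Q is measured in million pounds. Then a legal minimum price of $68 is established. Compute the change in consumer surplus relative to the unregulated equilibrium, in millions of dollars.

-3038

Equilibrium: 522 - 5P = 7P - 126, so 648 = 12P and P* = 54, Q* = 252.
Since 68 > 54, the floor is binding.
At P = 68: Qd = 522 - 5·68 = 182 and Qs = 7·68 - 126 = 350.
Consumer surplus without the control is ½ · (104.4 - 54) · 252 = 6350.4.
With the floor, consumers buy 182 units at 68, so CS = ½ · (104.4 - 68) · 182 = 3312.4.
Change in consumer surplus = 3312.4 - 6350.4 = -3038.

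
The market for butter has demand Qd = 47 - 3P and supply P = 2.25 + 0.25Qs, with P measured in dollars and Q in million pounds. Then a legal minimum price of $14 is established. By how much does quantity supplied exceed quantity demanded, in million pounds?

42

Rearranging supply gives Qs = 4P - 9. In a free market, 47 - 3P = 4P - 9 gives the equilibrium P* = 8, Q* = 23.
Since 14 > 8, the floor is binding.
At P = 14: Qd = 47 - 3·14 = 5 and Qs = 4·14 - 9 = 47.
Surplus = Qs - Qd = 47 - 5 = 42.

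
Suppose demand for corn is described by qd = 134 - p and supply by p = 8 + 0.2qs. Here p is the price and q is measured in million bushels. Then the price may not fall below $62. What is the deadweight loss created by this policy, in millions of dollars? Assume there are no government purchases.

653.4

Rearranging supply gives qs = 5p - 40. In a free market, 134 - p = 5p - 40 gives the equilibrium p* = 29, q* = 105.
Because the floor (62) lies above the market-clearing price, it is binding.
At p = 62: qd = 134 - 62 = 72 and qs = 5·62 - 40 = 270.
Quantity traded falls to 72. At q = 72 the demand price is 134 - 72 = 62 and the supply price is (40 + 72)/5 = 22.4.
Deadweight loss = ½ · (62 - 22.4) · (105 - 72) = ½ · 39.6 · 33 = 653.4.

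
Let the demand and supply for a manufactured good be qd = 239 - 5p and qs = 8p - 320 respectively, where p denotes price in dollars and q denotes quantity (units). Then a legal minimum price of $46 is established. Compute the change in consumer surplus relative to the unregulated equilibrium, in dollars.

Equilibrium: 239 - 5p = 8p - 320, so 559 = 13p and p* = 43, q* = 24.
Because the floor (46) lies above the market-clearing price, it is binding.
At p = 46: qd = 239 - 5·46 = 9 and qs = 8·46 - 320 = 48.
Consumer surplus without the control is ½ · (47.8 - 43) · 24 = 57.6.
With the floor, consumers buy 9 units at 46, so CS = ½ · (47.8 - 46) · 9 = 8.1.
Change in consumer surplus = 8.1 - 57.6 = -49.5.

-49.5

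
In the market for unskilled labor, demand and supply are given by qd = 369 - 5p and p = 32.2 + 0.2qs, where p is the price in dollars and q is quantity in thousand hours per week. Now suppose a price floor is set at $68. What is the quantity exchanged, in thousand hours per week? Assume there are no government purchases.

29

Rearranging supply gives qs = 5p - 161. Setting quantity demanded equal to quantity supplied, 369 - 5p = 5p - 161, gives p* = 53 and q* = 104.
Since 68 > 53, the floor is binding.
At p = 68: qd = 369 - 5·68 = 29 and qs = 5·68 - 161 = 179.
The quantity actually transacted is the short side, demand: 29.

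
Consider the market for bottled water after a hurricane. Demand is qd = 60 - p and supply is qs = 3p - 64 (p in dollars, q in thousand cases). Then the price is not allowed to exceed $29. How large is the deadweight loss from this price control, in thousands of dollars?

24

In a free market, 60 - p = 3p - 64 gives the equilibrium p* = 31, q* = 29.
Because the ceiling (29) lies below the market-clearing price, it is binding.
At p = 29: qd = 60 - 29 = 31 and qs = 3·29 - 64 = 23.
Quantity traded falls to 23. At q = 23 the demand price is 60 - 23 = 37 and the supply price is (64 + 23)/3 = 29.
Deadweight loss = ½ · (37 - 29) · (29 - 23) = ½ · 8 · 6 = 24.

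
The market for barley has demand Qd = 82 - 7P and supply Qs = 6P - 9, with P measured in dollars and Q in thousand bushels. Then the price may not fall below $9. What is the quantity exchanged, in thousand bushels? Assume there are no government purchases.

19

In a free market, 82 - 7P = 6P - 9 gives the equilibrium P* = 7, Q* = 33.
The floor of 9 is above the equilibrium price 7, so it binds.
At P = 9: Qd = 82 - 7·9 = 19 and Qs = 6·9 - 9 = 45.
The quantity actually transacted is the short side, demand: 19.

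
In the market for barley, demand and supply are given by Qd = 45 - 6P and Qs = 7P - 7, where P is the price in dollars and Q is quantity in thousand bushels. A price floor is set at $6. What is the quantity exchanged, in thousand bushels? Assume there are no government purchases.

Equilibrium: 45 - 6P = 7P - 7, so 52 = 13P and P* = 4, Q* = 21.
The floor of 6 is above the equilibrium price 4, so it binds.
At P = 6: Qd = 45 - 6·6 = 9 and Qs = 7·6 - 7 = 35.
The quantity actually transacted is the short side, demand: 9.

9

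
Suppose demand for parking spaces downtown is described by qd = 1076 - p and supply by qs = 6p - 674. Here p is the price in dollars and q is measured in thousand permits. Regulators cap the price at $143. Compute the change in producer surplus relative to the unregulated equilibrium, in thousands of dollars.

-54035

Setting quantity demanded equal to quantity supplied, 1076 - p = 6p - 674, gives p* = 250 and q* = 826.
The ceiling of 143 is below the equilibrium price 250, so it binds.
At p = 143: qd = 1076 - 143 = 933 and qs = 6·143 - 674 = 184.
Producer surplus without the control is ½ · (250 - 337/3) · 826 = 170569/3.
With the ceiling, producers sell 184 units at 143, so PS = ½ · (143 - 337/3) · 184 = 8464/3.
Change in producer surplus = 8464/3 - 170569/3 = -54035.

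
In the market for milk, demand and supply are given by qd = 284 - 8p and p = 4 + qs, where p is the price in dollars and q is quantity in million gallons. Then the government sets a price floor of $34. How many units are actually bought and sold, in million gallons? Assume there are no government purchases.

Rearranging supply gives qs = p - 4. In a free market, 284 - 8p = p - 4 gives the equilibrium p* = 32, q* = 28.
Because the floor (34) lies above the market-clearing price, it is binding.
At p = 34: qd = 284 - 8·34 = 12 and qs = 34 - 4 = 30.
The quantity actually transacted is the short side, demand: 12.

12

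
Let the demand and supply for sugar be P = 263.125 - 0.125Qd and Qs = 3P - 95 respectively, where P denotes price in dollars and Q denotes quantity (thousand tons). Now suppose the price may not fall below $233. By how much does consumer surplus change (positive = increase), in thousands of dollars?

Rearranging demand gives Qd = 2105 - 8P. Setting quantity demanded equal to quantity supplied, 2105 - 8P = 3P - 95, gives P* = 200 and Q* = 505.
Since 233 > 200, the floor is binding.
At P = 233: Qd = 2105 - 8·233 = 241 and Qs = 3·233 - 95 = 604.
Consumer surplus without the control is ½ · (263.125 - 200) · 505 = 15939.0625.
With the floor, consumers buy 241 units at 233, so CS = ½ · (263.125 - 233) · 241 = 3630.0625.
Change in consumer surplus = 3630.0625 - 15939.0625 = -12309.

-12309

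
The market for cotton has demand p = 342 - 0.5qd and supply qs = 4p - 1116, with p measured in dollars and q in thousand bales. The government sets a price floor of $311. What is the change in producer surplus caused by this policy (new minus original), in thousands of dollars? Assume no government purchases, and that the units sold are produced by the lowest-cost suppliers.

621.5

Rearranging demand gives qd = 684 - 2p. Setting quantity demanded equal to quantity supplied, 684 - 2p = 4p - 1116, gives p* = 300 and q* = 84.
Because the floor (311) lies above the market-clearing price, it is binding.
At p = 311: qd = 684 - 2·311 = 62 and qs = 4·311 - 1116 = 128.
Producer surplus without the control is ½ · (300 - 279) · 84 = 882.
With the floor, 62 units are sold at 311. The supply price at q = 62 is 294.5, so PS = ½ · [(311 - 279) + (311 - 294.5)] · 62 = 1503.5.
Change in producer surplus = 1503.5 - 882 = 621.5.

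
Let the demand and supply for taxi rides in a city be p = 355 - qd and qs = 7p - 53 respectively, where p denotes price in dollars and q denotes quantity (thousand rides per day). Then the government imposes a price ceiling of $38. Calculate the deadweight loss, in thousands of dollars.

4732

Rearranging demand gives qd = 355 - p. In a free market, 355 - p = 7p - 53 gives the equilibrium p* = 51, q* = 304.
Since 38 < 51, the ceiling is binding.
At p = 38: qd = 355 - 38 = 317 and qs = 7·38 - 53 = 213.
Quantity traded falls to 213. At q = 213 the demand price is 355 - 213 = 142 and the supply price is (53 + 213)/7 = 38.
Deadweight loss = ½ · (142 - 38) · (304 - 213) = ½ · 104 · 91 = 4732.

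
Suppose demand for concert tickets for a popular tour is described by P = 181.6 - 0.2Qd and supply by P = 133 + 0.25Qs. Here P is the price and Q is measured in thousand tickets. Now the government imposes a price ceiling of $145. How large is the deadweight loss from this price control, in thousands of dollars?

Rearranging demand gives Qd = 908 - 5P; rearranging supply gives Qs = 4P - 532. Setting quantity demanded equal to quantity supplied, 908 - 5P = 4P - 532, gives P* = 160 and Q* = 108.
Since 145 < 160, the ceiling is binding.
At P = 145: Qd = 908 - 5·145 = 183 and Qs = 4·145 - 532 = 48.
Quantity traded falls to 48. At Q = 48 the demand price is (908 - 48)/5 = 172 and the supply price is (532 + 48)/4 = 145.
Deadweight loss = ½ · (172 - 145) · (108 - 48) = ½ · 27 · 60 = 810.

810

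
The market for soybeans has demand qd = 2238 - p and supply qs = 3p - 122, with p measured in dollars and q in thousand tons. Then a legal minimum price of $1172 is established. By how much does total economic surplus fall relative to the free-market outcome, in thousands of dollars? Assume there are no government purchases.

225816

Equilibrium: 2238 - p = 3p - 122, so 2360 = 4p and p* = 590, q* = 1648.
Since 1172 > 590, the floor is binding.
At p = 1172: qd = 2238 - 1172 = 1066 and qs = 3·1172 - 122 = 3394.
Quantity traded falls to 1066. At q = 1066 the demand price is 2238 - 1066 = 1172 and the supply price is (122 + 1066)/3 = 396.
Deadweight loss = ½ · (1172 - 396) · (1648 - 1066) = ½ · 776 · 582 = 225816.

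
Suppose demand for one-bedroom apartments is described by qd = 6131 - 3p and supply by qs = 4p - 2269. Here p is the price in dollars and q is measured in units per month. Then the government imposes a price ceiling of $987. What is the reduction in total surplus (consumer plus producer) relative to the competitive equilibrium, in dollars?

211722

Without the control the market clears where 6131 - 3p = 4p - 2269, i.e. p* = 1200 and q* = 2531.
Since 987 < 1200, the ceiling is binding.
At p = 987: qd = 6131 - 3·987 = 3170 and qs = 4·987 - 2269 = 1679.
Quantity traded falls to 1679. At q = 1679 the demand price is (6131 - 1679)/3 = 1484 and the supply price is (2269 + 1679)/4 = 987.
Deadweight loss = ½ · (1484 - 987) · (2531 - 1679) = ½ · 497 · 852 = 211722.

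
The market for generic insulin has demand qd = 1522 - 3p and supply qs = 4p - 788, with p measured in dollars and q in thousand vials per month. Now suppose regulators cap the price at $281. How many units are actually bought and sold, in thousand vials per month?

336

Equilibrium: 1522 - 3p = 4p - 788, so 2310 = 7p and p* = 330, q* = 532.
Because the ceiling (281) lies below the market-clearing price, it is binding.
At p = 281: qd = 1522 - 3·281 = 679 and qs = 4·281 - 788 = 336.
The quantity actually transacted is the short side, supply: 336.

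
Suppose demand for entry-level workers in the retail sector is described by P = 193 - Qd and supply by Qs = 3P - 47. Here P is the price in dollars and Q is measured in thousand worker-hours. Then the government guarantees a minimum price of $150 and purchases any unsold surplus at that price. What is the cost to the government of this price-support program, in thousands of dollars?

54000

Rearranging demand gives Qd = 193 - P. In a free market, 193 - P = 3P - 47 gives the equilibrium P* = 60, Q* = 133.
The floor of 150 is above the equilibrium price 60, so it binds.
At P = 150: Qd = 193 - 150 = 43 and Qs = 3·150 - 47 = 403.
Surplus = Qs - Qd = 360.
Government expenditure = surplus × support price = 360 × 150 = 54000.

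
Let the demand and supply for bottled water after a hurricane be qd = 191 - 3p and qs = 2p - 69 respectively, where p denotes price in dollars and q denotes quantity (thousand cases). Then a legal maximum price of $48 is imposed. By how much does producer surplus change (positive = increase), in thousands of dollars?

-124

Setting quantity demanded equal to quantity supplied, 191 - 3p = 2p - 69, gives p* = 52 and q* = 35.
Since 48 < 52, the ceiling is binding.
At p = 48: qd = 191 - 3·48 = 47 and qs = 2·48 - 69 = 27.
Producer surplus without the control is ½ · (52 - 34.5) · 35 = 306.25.
With the ceiling, producers sell 27 units at 48, so PS = ½ · (48 - 34.5) · 27 = 182.25.
Change in producer surplus = 182.25 - 306.25 = -124.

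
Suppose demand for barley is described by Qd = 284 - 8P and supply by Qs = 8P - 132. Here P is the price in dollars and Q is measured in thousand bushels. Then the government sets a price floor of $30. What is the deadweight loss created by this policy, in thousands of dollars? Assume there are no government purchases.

Without the control the market clears where 284 - 8P = 8P - 132, i.e. P* = 26 and Q* = 76.
Since 30 > 26, the floor is binding.
At P = 30: Qd = 284 - 8·30 = 44 and Qs = 8·30 - 132 = 108.
Quantity traded falls to 44. At Q = 44 the demand price is (284 - 44)/8 = 30 and the supply price is (132 + 44)/8 = 22.
Deadweight loss = ½ · (30 - 22) · (76 - 44) = ½ · 8 · 32 = 128.

128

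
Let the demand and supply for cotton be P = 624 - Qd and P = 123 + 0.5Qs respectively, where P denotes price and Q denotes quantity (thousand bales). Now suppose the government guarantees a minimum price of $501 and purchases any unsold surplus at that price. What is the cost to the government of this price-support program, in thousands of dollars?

Rearranging demand gives Qd = 624 - P; rearranging supply gives Qs = 2P - 246. Without the control the market clears where 624 - P = 2P - 246, i.e. P* = 290 and Q* = 334.
Because the floor (501) lies above the market-clearing price, it is binding.
At P = 501: Qd = 624 - 501 = 123 and Qs = 2·501 - 246 = 756.
Surplus = Qs - Qd = 633.
Government expenditure = surplus × support price = 633 × 501 = 317133.

317133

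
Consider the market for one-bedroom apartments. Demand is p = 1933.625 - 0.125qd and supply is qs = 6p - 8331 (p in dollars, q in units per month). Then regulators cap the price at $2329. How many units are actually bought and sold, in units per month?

Rearranging demand gives qd = 15469 - 8p. In a free market, 15469 - 8p = 6p - 8331 gives the equilibrium p* = 1700, q* = 1869.
Since 2329 is above p* = 1700, the ceiling does not bind and the free-market outcome prevails.

1869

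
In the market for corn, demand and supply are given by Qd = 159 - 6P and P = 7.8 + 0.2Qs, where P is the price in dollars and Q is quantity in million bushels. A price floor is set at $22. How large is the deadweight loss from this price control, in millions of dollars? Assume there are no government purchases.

105.6

Rearranging supply gives Qs = 5P - 39. In a free market, 159 - 6P = 5P - 39 gives the equilibrium P* = 18, Q* = 51.
Because the floor (22) lies above the market-clearing price, it is binding.
At P = 22: Qd = 159 - 6·22 = 27 and Qs = 5·22 - 39 = 71.
Quantity traded falls to 27. At Q = 27 the demand price is (159 - 27)/6 = 22 and the supply price is (39 + 27)/5 = 13.2.
Deadweight loss = ½ · (22 - 13.2) · (51 - 27) = ½ · 8.8 · 24 = 105.6.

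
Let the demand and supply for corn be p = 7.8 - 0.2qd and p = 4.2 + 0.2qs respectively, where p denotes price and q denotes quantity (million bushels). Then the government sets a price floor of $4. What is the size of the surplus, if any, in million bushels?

0

Rearranging demand gives qd = 39 - 5p; rearranging supply gives qs = 5p - 21. Without the control the market clears where 39 - 5p = 5p - 21, i.e. p* = 6 and q* = 9.
Since 4 is below p* = 6, the floor does not bind and the free-market outcome prevails.
Since the control does not bind, there is no surplus.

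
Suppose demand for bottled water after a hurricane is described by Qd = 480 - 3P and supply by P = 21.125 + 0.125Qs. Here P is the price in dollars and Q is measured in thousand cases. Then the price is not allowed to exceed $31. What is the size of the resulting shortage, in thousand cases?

308

Rearranging supply gives Qs = 8P - 169. Setting quantity demanded equal to quantity supplied, 480 - 3P = 8P - 169, gives P* = 59 and Q* = 303.
The ceiling of 31 is below the equilibrium price 59, so it binds.
At P = 31: Qd = 480 - 3·31 = 387 and Qs = 8·31 - 169 = 79.
Shortage = Qd - Qs = 387 - 79 = 308.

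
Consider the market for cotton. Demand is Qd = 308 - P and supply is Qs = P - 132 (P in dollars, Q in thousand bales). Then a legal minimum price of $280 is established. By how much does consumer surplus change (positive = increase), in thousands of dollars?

Setting quantity demanded equal to quantity supplied, 308 - P = P - 132, gives P* = 220 and Q* = 88.
Because the floor (280) lies above the market-clearing price, it is binding.
At P = 280: Qd = 308 - 280 = 28 and Qs = 280 - 132 = 148.
Consumer surplus without the control is ½ · (308 - 220) · 88 = 3872.
With the floor, consumers buy 28 units at 280, so CS = ½ · (308 - 280) · 28 = 392.
Change in consumer surplus = 392 - 3872 = -3480.

-3480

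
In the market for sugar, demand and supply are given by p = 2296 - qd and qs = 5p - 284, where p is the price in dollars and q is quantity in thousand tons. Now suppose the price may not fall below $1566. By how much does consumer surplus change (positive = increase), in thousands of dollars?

Rearranging demand gives qd = 2296 - p. Equilibrium: 2296 - p = 5p - 284, so 2580 = 6p and p* = 430, q* = 1866.
The floor of 1566 is above the equilibrium price 430, so it binds.
At p = 1566: qd = 2296 - 1566 = 730 and qs = 5·1566 - 284 = 7546.
Consumer surplus without the control is ½ · (2296 - 430) · 1866 = 1740978.
With the floor, consumers buy 730 units at 1566, so CS = ½ · (2296 - 1566) · 730 = 266450.
Change in consumer surplus = 266450 - 1740978 = -1474528.

-1474528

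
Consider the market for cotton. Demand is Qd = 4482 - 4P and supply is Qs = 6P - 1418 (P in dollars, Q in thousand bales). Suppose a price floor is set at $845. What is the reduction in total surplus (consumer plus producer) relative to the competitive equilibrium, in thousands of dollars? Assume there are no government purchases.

In a free market, 4482 - 4P = 6P - 1418 gives the equilibrium P* = 590, Q* = 2122.
Since 845 > 590, the floor is binding.
At P = 845: Qd = 4482 - 4·845 = 1102 and Qs = 6·845 - 1418 = 3652.
Quantity traded falls to 1102. At Q = 1102 the demand price is (4482 - 1102)/4 = 845 and the supply price is (1418 + 1102)/6 = 420.
Deadweight loss = ½ · (845 - 420) · (2122 - 1102) = ½ · 425 · 1020 = 216750.

216750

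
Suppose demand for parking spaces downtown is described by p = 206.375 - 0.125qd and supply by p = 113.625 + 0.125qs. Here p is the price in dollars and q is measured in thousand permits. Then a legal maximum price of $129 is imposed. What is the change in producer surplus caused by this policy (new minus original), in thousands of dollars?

-7657

Rearranging demand gives qd = 1651 - 8p; rearranging supply gives qs = 8p - 909. Equilibrium: 1651 - 8p = 8p - 909, so 2560 = 16p and p* = 160, q* = 371.
The ceiling of 129 is below the equilibrium price 160, so it binds.
At p = 129: qd = 1651 - 8·129 = 619 and qs = 8·129 - 909 = 123.
Producer surplus without the control is ½ · (160 - 113.625) · 371 = 8602.5625.
With the ceiling, producers sell 123 units at 129, so PS = ½ · (129 - 113.625) · 123 = 945.5625.
Change in producer surplus = 945.5625 - 8602.5625 = -7657.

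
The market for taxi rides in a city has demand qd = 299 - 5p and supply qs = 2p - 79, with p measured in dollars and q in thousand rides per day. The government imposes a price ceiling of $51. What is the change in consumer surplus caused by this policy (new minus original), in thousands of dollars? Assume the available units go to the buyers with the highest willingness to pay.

Without the control the market clears where 299 - 5p = 2p - 79, i.e. p* = 54 and q* = 29.
Because the ceiling (51) lies below the market-clearing price, it is binding.
At p = 51: qd = 299 - 5·51 = 44 and qs = 2·51 - 79 = 23.
Consumer surplus without the control is ½ · (59.8 - 54) · 29 = 84.1.
With the ceiling, 23 units are sold at 51 (assume they go to the highest-value buyers). The demand price at q = 23 is 55.2, so CS = ½ · [(59.8 - 51) + (55.2 - 51)] · 23 = 149.5.
Change in consumer surplus = 149.5 - 84.1 = 65.4.

65.4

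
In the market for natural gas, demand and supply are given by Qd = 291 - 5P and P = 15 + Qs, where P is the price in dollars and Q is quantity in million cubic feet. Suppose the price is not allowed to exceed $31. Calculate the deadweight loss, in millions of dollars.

Rearranging supply gives Qs = P - 15. Equilibrium: 291 - 5P = P - 15, so 306 = 6P and P* = 51, Q* = 36.
Because the ceiling (31) lies below the market-clearing price, it is binding.
At P = 31: Qd = 291 - 5·31 = 136 and Qs = 31 - 15 = 16.
Quantity traded falls to 16. At Q = 16 the demand price is (291 - 16)/5 = 55 and the supply price is 15 + 16 = 31.
Deadweight loss = ½ · (55 - 31) · (36 - 16) = ½ · 24 · 20 = 240.

240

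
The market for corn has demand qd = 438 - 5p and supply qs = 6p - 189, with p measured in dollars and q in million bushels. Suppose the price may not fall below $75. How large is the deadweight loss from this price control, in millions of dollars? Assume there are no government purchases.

Without the control the market clears where 438 - 5p = 6p - 189, i.e. p* = 57 and q* = 153.
The floor of 75 is above the equilibrium price 57, so it binds.
At p = 75: qd = 438 - 5·75 = 63 and qs = 6·75 - 189 = 261.
Quantity traded falls to 63. At q = 63 the demand price is (438 - 63)/5 = 75 and the supply price is (189 + 63)/6 = 42.
Deadweight loss = ½ · (75 - 42) · (153 - 63) = ½ · 33 · 90 = 1485.

1485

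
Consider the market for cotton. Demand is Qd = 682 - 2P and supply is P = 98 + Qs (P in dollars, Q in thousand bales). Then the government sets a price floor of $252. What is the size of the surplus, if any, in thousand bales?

Rearranging supply gives Qs = P - 98. In a free market, 682 - 2P = P - 98 gives the equilibrium P* = 260, Q* = 162.
Since 252 is below P* = 260, the floor does not bind and the free-market outcome prevails.
Since the control does not bind, there is no surplus.

0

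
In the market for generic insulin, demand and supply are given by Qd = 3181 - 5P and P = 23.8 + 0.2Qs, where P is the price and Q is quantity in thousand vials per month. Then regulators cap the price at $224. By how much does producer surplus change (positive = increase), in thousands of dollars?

Rearranging supply gives Qs = 5P - 119. Without the control the market clears where 3181 - 5P = 5P - 119, i.e. P* = 330 and Q* = 1531.
Since 224 < 330, the ceiling is binding.
At P = 224: Qd = 3181 - 5·224 = 2061 and Qs = 5·224 - 119 = 1001.
Producer surplus without the control is ½ · (330 - 23.8) · 1531 = 234396.1.
With the ceiling, producers sell 1001 units at 224, so PS = ½ · (224 - 23.8) · 1001 = 100200.1.
Change in producer surplus = 100200.1 - 234396.1 = -134196.

-134196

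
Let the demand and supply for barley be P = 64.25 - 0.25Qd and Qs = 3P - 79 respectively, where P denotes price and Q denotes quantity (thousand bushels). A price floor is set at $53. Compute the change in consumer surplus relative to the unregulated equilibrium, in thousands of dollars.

Rearranging demand gives Qd = 257 - 4P. Without the control the market clears where 257 - 4P = 3P - 79, i.e. P* = 48 and Q* = 65.
Because the floor (53) lies above the market-clearing price, it is binding.
At P = 53: Qd = 257 - 4·53 = 45 and Qs = 3·53 - 79 = 80.
Consumer surplus without the control is ½ · (64.25 - 48) · 65 = 528.125.
With the floor, consumers buy 45 units at 53, so CS = ½ · (64.25 - 53) · 45 = 253.125.
Change in consumer surplus = 253.125 - 528.125 = -275.

-275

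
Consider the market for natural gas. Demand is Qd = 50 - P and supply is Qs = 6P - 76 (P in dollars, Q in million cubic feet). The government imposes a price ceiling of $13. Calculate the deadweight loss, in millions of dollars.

Without the control the market clears where 50 - P = 6P - 76, i.e. P* = 18 and Q* = 32.
The ceiling of 13 is below the equilibrium price 18, so it binds.
At P = 13: Qd = 50 - 13 = 37 and Qs = 6·13 - 76 = 2.
Quantity traded falls to 2. At Q = 2 the demand price is 50 - 2 = 48 and the supply price is (76 + 2)/6 = 13.
Deadweight loss = ½ · (48 - 13) · (32 - 2) = ½ · 35 · 30 = 525.

525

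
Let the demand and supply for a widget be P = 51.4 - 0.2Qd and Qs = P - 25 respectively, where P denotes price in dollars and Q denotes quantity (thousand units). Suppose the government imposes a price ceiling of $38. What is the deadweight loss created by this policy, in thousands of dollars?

48.6

Rearranging demand gives Qd = 257 - 5P. In a free market, 257 - 5P = P - 25 gives the equilibrium P* = 47, Q* = 22.
Since 38 < 47, the ceiling is binding.
At P = 38: Qd = 257 - 5·38 = 67 and Qs = 38 - 25 = 13.
Quantity traded falls to 13. At Q = 13 the demand price is (257 - 13)/5 = 48.8 and the supply price is 25 + 13 = 38.
Deadweight loss = ½ · (48.8 - 38) · (22 - 13) = ½ · 10.8 · 9 = 48.6.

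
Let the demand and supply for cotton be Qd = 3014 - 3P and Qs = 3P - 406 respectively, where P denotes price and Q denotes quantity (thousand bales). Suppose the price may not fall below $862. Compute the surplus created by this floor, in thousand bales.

1752

Without the control the market clears where 3014 - 3P = 3P - 406, i.e. P* = 570 and Q* = 1304.
Since 862 > 570, the floor is binding.
At P = 862: Qd = 3014 - 3·862 = 428 and Qs = 3·862 - 406 = 2180.
Surplus = Qs - Qd = 2180 - 428 = 1752.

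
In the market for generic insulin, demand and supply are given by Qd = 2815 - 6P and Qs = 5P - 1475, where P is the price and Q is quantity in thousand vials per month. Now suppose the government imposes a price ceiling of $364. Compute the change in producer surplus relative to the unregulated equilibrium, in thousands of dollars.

In a free market, 2815 - 6P = 5P - 1475 gives the equilibrium P* = 390, Q* = 475.
Since 364 < 390, the ceiling is binding.
At P = 364: Qd = 2815 - 6·364 = 631 and Qs = 5·364 - 1475 = 345.
Producer surplus without the control is ½ · (390 - 295) · 475 = 22562.5.
With the ceiling, producers sell 345 units at 364, so PS = ½ · (364 - 295) · 345 = 11902.5.
Change in producer surplus = 11902.5 - 22562.5 = -10660.

-10660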